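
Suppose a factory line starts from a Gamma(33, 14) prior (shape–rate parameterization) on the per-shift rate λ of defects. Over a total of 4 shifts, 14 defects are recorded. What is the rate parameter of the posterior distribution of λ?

18

Total count 14 over total exposure 4 shifts.
Gamma(α, β) with Poisson data over total exposure Σt gives posterior Gamma(α+Σx, β+Σt) = Gamma(47, 18).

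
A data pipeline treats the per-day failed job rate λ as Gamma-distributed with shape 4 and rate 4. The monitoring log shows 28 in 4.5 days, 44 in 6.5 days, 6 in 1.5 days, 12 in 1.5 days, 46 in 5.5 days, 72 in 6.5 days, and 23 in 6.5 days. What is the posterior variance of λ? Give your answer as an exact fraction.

940/5329

Total count: 28 + 44 + 6 + 12 + 46 + 72 + 23 = 231.
Total exposure: 4.5 + 6.5 + 1.5 + 1.5 + 5.5 + 6.5 + 6.5 = 32.5 days.
By Gamma–Poisson conjugacy, the posterior is Gamma(α + Σx, β + Σt) = Gamma(4 + 231, 4 + 32.5) = Gamma(235, 73/2).
Posterior variance = α'/β'² = 235/(5329/4) = 940/5329.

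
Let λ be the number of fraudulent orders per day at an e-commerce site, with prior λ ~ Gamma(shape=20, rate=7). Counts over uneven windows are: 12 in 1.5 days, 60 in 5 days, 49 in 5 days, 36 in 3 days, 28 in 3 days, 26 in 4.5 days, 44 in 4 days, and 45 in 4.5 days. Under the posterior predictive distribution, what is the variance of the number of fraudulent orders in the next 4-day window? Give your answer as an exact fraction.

Total count: 12 + 60 + 49 + 36 + 28 + 26 + 44 + 45 = 300.
Total exposure: 1.5 + 5 + 5 + 3 + 3 + 4.5 + 4 + 4.5 = 30.5 days.
Gamma(α, β) with Poisson data over total exposure Σt gives posterior Gamma(α+Σx, β+Σt) = Gamma(320, 75/2).
The posterior predictive for a window of length T is Negative Binomial with variance T·α'·(β'+T)/β'² = 4·320·(83/2)/(5625/4) = 42496/1125.

42496/1125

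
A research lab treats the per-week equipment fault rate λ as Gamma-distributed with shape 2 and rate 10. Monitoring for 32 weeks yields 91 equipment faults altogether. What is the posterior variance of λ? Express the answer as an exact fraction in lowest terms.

31/588

Total count 91 over total exposure 32 weeks.
By Gamma–Poisson conjugacy, the posterior is Gamma(α + Σx, β + Σt) = Gamma(2 + 91, 10 + 32) = Gamma(93, 42).
Posterior variance = α'/β'² = 93/1764 = 31/588.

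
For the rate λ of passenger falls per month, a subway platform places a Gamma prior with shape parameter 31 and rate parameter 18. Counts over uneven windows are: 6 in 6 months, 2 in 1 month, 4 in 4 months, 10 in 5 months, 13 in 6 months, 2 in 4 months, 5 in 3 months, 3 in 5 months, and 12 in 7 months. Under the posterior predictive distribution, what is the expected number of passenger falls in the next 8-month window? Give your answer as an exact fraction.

704/59

Total count: 6 + 2 + 4 + 10 + 13 + 2 + 5 + 3 + 12 = 57.
Total exposure: 6 + 1 + 4 + 5 + 6 + 4 + 3 + 5 + 7 = 41 months.
Gamma(α, β) with Poisson data over total exposure Σt gives posterior Gamma(α+Σx, β+Σt) = Gamma(88, 59).
Predictive mean over an 8-month window = T·E[λ|data] = 8·88/59 = 704/59.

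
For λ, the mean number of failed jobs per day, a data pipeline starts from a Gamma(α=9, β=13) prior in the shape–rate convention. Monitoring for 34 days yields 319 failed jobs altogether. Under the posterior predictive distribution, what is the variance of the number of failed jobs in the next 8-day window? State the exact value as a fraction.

Total count 319 over total exposure 34 days.
Posterior: α' = 9 + 319 = 328, β' = 13 + 34 = 47.
The posterior predictive for a window of length T is Negative Binomial with variance T·α'·(β'+T)/β'² = 8·328·55/2209 = 144320/2209.

144320/2209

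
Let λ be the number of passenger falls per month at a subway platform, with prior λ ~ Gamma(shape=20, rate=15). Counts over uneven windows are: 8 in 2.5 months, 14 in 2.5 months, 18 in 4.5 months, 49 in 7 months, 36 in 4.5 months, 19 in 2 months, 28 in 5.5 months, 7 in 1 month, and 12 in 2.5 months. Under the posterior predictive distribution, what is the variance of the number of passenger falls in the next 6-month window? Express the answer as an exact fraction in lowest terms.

67098/2209

Total count: 8 + 14 + 18 + 49 + 36 + 19 + 28 + 7 + 12 = 191.
Total exposure: 2.5 + 2.5 + 4.5 + 7 + 4.5 + 2 + 5.5 + 1 + 2.5 = 32 months.
By Gamma–Poisson conjugacy, the posterior is Gamma(α + Σx, β + Σt) = Gamma(20 + 191, 15 + 32) = Gamma(211, 47).
The posterior predictive for a window of length T is Negative Binomial with variance T·α'·(β'+T)/β'² = 6·211·53/2209 = 67098/2209.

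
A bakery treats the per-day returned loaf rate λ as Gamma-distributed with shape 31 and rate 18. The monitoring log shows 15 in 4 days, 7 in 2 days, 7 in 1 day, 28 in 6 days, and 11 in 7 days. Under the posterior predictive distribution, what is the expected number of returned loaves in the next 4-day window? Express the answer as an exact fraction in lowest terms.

198/19

Total count: 15 + 7 + 7 + 28 + 11 = 68.
Total exposure: 4 + 2 + 1 + 6 + 7 = 20 days.
By Gamma–Poisson conjugacy, the posterior is Gamma(α + Σx, β + Σt) = Gamma(31 + 68, 18 + 20) = Gamma(99, 38).
Predictive mean over a 4-day window = T·E[λ|data] = 4·99/38 = 198/19.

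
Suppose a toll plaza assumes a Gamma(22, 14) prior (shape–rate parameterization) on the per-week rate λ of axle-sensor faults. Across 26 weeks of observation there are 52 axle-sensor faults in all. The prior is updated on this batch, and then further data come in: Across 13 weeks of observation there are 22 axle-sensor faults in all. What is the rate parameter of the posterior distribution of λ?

Total count 52 over total exposure 26 weeks.
After the first batch: Gamma(22 + 52, 14 + 26) = Gamma(74, 40).
Total count 22 over total exposure 13 weeks.
After the second batch: Gamma(74 + 22, 40 + 13) = Gamma(96, 53).

53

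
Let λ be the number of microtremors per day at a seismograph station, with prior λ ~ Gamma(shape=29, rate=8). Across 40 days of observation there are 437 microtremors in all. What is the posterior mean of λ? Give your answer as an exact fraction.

Total count 437 over total exposure 40 days.
By Gamma–Poisson conjugacy, the posterior is Gamma(α + Σx, β + Σt) = Gamma(29 + 437, 8 + 40) = Gamma(466, 48).
Posterior mean = α'/β' = 466/48 = 233/24.

233/24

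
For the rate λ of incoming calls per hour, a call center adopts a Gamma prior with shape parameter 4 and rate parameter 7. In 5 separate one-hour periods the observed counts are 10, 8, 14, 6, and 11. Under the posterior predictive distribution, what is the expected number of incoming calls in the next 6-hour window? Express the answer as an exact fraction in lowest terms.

Total count: 10 + 8 + 14 + 6 + 11 = 49.
Total exposure: 5 hours.
Gamma(α, β) with Poisson data over total exposure Σt gives posterior Gamma(α+Σx, β+Σt) = Gamma(53, 12).
Predictive mean over a 6-hour window = T·E[λ|data] = 6·53/12 = 53/2.

53/2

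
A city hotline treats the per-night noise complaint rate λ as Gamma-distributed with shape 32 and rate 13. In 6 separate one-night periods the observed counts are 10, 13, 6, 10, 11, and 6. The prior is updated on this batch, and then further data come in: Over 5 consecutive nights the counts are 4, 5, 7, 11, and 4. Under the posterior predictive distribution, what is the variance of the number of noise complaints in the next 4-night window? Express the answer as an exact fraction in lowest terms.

Total count: 10 + 13 + 6 + 10 + 11 + 6 = 56.
Total exposure: 6 nights.
After the first batch: Gamma(32 + 56, 13 + 6) = Gamma(88, 19).
Total count: 4 + 5 + 7 + 11 + 4 = 31.
Total exposure: 5 nights.
After the second batch: Gamma(88 + 31, 19 + 5) = Gamma(119, 24).
The posterior predictive for a window of length T is Negative Binomial with variance T·α'·(β'+T)/β'² = 4·119·28/576 = 833/36.

833/36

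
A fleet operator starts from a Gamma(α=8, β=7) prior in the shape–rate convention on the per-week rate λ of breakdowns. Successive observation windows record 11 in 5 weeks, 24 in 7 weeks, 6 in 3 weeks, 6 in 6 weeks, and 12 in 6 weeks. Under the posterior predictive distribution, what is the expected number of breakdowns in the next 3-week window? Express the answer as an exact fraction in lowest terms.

201/34

Total count: 11 + 24 + 6 + 6 + 12 = 59.
Total exposure: 5 + 7 + 3 + 6 + 6 = 27 weeks.
Posterior: α' = 8 + 59 = 67, β' = 7 + 27 = 34.
Predictive mean over a 3-week window = T·E[λ|data] = 3·67/34 = 201/34.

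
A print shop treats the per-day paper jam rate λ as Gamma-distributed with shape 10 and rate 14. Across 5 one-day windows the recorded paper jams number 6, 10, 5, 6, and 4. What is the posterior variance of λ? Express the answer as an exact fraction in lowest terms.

Total count: 6 + 10 + 5 + 6 + 4 = 31.
Total exposure: 5 days.
By Gamma–Poisson conjugacy, the posterior is Gamma(α + Σx, β + Σt) = Gamma(10 + 31, 14 + 5) = Gamma(41, 19).
Posterior variance = α'/β'² = 41/361.

41/361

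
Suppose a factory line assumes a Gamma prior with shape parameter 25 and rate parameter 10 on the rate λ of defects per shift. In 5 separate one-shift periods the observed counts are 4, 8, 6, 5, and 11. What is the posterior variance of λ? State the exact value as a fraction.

Total count: 4 + 8 + 6 + 5 + 11 = 34.
Total exposure: 5 shifts.
Posterior: α' = 25 + 34 = 59, β' = 10 + 5 = 15.
Posterior variance = α'/β'² = 59/225.

59/225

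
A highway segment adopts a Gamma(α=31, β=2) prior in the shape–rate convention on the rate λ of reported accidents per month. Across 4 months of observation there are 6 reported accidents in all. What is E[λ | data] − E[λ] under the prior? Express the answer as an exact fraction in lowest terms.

Total count 6 over total exposure 4 months.
The Gamma prior is conjugate for the Poisson rate, so λ | data ~ Gamma(31+6, 2+4) = Gamma(37, 6).
Posterior mean = 37/6 = 37/6; prior mean = 31/2 = 31/2. Difference = 37/6 − 31/2 = -28/3.

-28/3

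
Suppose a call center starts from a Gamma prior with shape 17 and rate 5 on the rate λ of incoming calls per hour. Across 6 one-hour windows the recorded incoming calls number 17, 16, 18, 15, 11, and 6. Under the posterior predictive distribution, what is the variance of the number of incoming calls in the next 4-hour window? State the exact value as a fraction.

Total count: 17 + 16 + 18 + 15 + 11 + 6 = 83.
Total exposure: 6 hours.
By Gamma–Poisson conjugacy, the posterior is Gamma(α + Σx, β + Σt) = Gamma(17 + 83, 5 + 6) = Gamma(100, 11).
The posterior predictive for a window of length T is Negative Binomial with variance T·α'·(β'+T)/β'² = 4·100·15/121 = 6000/121.

6000/121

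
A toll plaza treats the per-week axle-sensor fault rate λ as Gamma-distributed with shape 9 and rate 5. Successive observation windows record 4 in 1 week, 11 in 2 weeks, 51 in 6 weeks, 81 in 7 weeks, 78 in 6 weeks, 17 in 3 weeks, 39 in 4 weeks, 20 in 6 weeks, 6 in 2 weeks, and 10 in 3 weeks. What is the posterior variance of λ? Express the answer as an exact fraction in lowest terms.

326/2025

Total count: 4 + 11 + 51 + 81 + 78 + 17 + 39 + 20 + 6 + 10 = 317.
Total exposure: 1 + 2 + 6 + 7 + 6 + 3 + 4 + 6 + 2 + 3 = 40 weeks.
Conjugate update: add total count to the shape and total exposure to the rate, giving Gamma(326, 45).
Posterior variance = α'/β'² = 326/2025.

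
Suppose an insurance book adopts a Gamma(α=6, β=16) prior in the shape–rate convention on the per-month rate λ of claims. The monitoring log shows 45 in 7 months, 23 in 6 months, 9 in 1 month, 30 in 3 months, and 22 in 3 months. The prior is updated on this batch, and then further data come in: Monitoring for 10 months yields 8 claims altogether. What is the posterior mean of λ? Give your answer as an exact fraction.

Total count: 45 + 23 + 9 + 30 + 22 = 129.
Total exposure: 7 + 6 + 1 + 3 + 3 = 20 months.
After the first batch: Gamma(6 + 129, 16 + 20) = Gamma(135, 36).
Total count 8 over total exposure 10 months.
After the second batch: Gamma(135 + 8, 36 + 10) = Gamma(143, 46).
Posterior mean = α'/β' = 143/46.

143/46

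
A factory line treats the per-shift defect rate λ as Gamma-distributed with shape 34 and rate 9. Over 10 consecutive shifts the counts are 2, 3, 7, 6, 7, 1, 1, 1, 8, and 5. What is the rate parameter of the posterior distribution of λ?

Total count: 2 + 3 + 7 + 6 + 7 + 1 + 1 + 1 + 8 + 5 = 41.
Total exposure: 10 shifts.
Conjugate update: add total count to the shape and total exposure to the rate, giving Gamma(75, 19).

19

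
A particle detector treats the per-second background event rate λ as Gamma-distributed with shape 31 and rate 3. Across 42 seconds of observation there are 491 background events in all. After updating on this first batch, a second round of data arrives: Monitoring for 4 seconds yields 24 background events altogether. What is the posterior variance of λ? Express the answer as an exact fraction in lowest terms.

78/343

Total count 491 over total exposure 42 seconds.
After the first batch: Gamma(31 + 491, 3 + 42) = Gamma(522, 45).
Total count 24 over total exposure 4 seconds.
After the second batch: Gamma(522 + 24, 45 + 4) = Gamma(546, 49).
Posterior variance = α'/β'² = 546/2401 = 78/343.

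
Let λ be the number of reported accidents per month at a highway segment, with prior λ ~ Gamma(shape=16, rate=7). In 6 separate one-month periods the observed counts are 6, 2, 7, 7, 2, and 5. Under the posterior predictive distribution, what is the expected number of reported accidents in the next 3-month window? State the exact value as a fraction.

135/13

Total count: 6 + 2 + 7 + 7 + 2 + 5 = 29.
Total exposure: 6 months.
Conjugate update: add total count to the shape and total exposure to the rate, giving Gamma(45, 13).
Predictive mean over a 3-month window = T·E[λ|data] = 3·45/13 = 135/13.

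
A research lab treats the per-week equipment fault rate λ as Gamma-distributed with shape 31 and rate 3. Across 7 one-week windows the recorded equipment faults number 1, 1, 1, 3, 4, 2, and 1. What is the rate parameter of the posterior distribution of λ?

10

Total count: 1 + 1 + 1 + 3 + 4 + 2 + 1 = 13.
Total exposure: 7 weeks.
Posterior: α' = 31 + 13 = 44, β' = 3 + 7 = 10.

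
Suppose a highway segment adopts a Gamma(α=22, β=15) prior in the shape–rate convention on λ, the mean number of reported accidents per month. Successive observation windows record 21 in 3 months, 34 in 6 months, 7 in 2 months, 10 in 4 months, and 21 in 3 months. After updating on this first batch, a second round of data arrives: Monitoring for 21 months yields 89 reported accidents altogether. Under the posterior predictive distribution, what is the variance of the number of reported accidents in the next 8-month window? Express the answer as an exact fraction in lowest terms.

8432/243

Total count: 21 + 34 + 7 + 10 + 21 = 93.
Total exposure: 3 + 6 + 2 + 4 + 3 = 18 months.
After the first batch: Gamma(22 + 93, 15 + 18) = Gamma(115, 33).
Total count 89 over total exposure 21 months.
After the second batch: Gamma(115 + 89, 33 + 21) = Gamma(204, 54).
The posterior predictive for a window of length T is Negative Binomial with variance T·α'·(β'+T)/β'² = 8·204·62/2916 = 8432/243.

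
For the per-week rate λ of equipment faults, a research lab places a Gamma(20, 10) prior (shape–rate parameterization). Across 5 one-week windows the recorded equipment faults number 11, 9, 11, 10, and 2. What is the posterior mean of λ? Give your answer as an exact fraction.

Total count: 11 + 9 + 11 + 10 + 2 = 43.
Total exposure: 5 weeks.
By Gamma–Poisson conjugacy, the posterior is Gamma(α + Σx, β + Σt) = Gamma(20 + 43, 10 + 5) = Gamma(63, 15).
Posterior mean = α'/β' = 63/15 = 21/5.

21/5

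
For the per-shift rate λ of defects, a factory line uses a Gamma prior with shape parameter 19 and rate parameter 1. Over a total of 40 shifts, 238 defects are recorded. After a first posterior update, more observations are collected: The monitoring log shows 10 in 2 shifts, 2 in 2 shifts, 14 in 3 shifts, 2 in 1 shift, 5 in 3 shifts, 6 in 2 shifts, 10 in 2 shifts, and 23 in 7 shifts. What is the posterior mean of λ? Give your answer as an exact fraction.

47/9

Total count 238 over total exposure 40 shifts.
After the first batch: Gamma(19 + 238, 1 + 40) = Gamma(257, 41).
Total count: 10 + 2 + 14 + 2 + 5 + 6 + 10 + 23 = 72.
Total exposure: 2 + 2 + 3 + 1 + 3 + 2 + 2 + 7 = 22 shifts.
After the second batch: Gamma(257 + 72, 41 + 22) = Gamma(329, 63).
Posterior mean = α'/β' = 329/63 = 47/9.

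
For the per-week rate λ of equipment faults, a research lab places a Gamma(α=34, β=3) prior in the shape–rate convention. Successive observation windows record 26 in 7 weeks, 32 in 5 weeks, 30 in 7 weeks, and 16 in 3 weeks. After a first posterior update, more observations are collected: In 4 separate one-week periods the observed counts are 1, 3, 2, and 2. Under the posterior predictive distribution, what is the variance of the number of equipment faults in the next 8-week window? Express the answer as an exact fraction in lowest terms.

43216/841

Total count: 26 + 32 + 30 + 16 = 104.
Total exposure: 7 + 5 + 7 + 3 = 22 weeks.
After the first batch: Gamma(34 + 104, 3 + 22) = Gamma(138, 25).
Total count: 1 + 3 + 2 + 2 = 8.
Total exposure: 4 weeks.
After the second batch: Gamma(138 + 8, 25 + 4) = Gamma(146, 29).
The posterior predictive for a window of length T is Negative Binomial with variance T·α'·(β'+T)/β'² = 8·146·37/841 = 43216/841.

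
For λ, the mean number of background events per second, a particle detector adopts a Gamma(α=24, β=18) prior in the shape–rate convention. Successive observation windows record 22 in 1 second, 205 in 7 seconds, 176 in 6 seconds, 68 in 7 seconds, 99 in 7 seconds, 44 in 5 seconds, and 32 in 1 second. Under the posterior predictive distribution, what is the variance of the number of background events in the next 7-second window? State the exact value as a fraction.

138355/1352

Total count: 22 + 205 + 176 + 68 + 99 + 44 + 32 = 646.
Total exposure: 1 + 7 + 6 + 7 + 7 + 5 + 1 = 34 seconds.
Conjugate update: add total count to the shape and total exposure to the rate, giving Gamma(670, 52).
The posterior predictive for a window of length T is Negative Binomial with variance T·α'·(β'+T)/β'² = 7·670·59/2704 = 138355/1352.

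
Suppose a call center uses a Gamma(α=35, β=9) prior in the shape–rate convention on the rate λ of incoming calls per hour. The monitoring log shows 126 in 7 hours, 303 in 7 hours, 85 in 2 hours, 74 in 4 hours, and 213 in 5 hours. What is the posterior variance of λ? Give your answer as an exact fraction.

Total count: 126 + 303 + 85 + 74 + 213 = 801.
Total exposure: 7 + 7 + 2 + 4 + 5 = 25 hours.
Conjugate update: add total count to the shape and total exposure to the rate, giving Gamma(836, 34).
Posterior variance = α'/β'² = 836/1156 = 209/289.

209/289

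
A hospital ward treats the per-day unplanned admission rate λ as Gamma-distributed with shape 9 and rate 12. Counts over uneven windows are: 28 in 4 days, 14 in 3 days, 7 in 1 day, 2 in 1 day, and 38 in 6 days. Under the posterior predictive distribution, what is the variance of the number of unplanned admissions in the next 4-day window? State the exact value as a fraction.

12152/729

Total count: 28 + 14 + 7 + 2 + 38 = 89.
Total exposure: 4 + 3 + 1 + 1 + 6 = 15 days.
By Gamma–Poisson conjugacy, the posterior is Gamma(α + Σx, β + Σt) = Gamma(9 + 89, 12 + 15) = Gamma(98, 27).
The posterior predictive for a window of length T is Negative Binomial with variance T·α'·(β'+T)/β'² = 4·98·31/729 = 12152/729.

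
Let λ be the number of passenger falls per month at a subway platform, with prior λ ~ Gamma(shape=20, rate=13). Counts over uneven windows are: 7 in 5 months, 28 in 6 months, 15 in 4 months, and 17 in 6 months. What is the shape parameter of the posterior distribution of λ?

87

Total count: 7 + 28 + 15 + 17 = 67.
Total exposure: 5 + 6 + 4 + 6 = 21 months.
Conjugate update: add total count to the shape and total exposure to the rate, giving Gamma(87, 34).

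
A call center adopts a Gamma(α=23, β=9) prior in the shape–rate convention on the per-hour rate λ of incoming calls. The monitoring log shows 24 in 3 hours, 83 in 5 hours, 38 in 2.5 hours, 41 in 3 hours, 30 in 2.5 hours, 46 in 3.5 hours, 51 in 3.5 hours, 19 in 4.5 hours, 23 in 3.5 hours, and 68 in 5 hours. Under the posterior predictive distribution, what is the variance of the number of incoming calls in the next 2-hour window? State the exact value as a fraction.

Total count: 24 + 83 + 38 + 41 + 30 + 46 + 51 + 19 + 23 + 68 = 423.
Total exposure: 3 + 5 + 2.5 + 3 + 2.5 + 3.5 + 3.5 + 4.5 + 3.5 + 5 = 36 hours.
The Gamma prior is conjugate for the Poisson rate, so λ | data ~ Gamma(23+423, 9+36) = Gamma(446, 45).
The posterior predictive for a window of length T is Negative Binomial with variance T·α'·(β'+T)/β'² = 2·446·47/2025 = 41924/2025.

41924/2025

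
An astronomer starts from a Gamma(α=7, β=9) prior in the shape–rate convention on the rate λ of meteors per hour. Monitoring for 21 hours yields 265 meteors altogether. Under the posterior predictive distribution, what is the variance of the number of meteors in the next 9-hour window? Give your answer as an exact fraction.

2652/25

Total count 265 over total exposure 21 hours.
Posterior: α' = 7 + 265 = 272, β' = 9 + 21 = 30.
The posterior predictive for a window of length T is Negative Binomial with variance T·α'·(β'+T)/β'² = 9·272·39/900 = 2652/25.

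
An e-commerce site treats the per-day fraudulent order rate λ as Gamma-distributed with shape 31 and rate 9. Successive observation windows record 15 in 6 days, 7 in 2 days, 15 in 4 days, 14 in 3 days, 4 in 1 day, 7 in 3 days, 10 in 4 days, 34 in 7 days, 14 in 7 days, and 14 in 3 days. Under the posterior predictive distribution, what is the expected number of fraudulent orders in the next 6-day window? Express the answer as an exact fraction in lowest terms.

Total count: 15 + 7 + 15 + 14 + 4 + 7 + 10 + 34 + 14 + 14 = 134.
Total exposure: 6 + 2 + 4 + 3 + 1 + 3 + 4 + 7 + 7 + 3 = 40 days.
Conjugate update: add total count to the shape and total exposure to the rate, giving Gamma(165, 49).
Predictive mean over a 6-day window = T·E[λ|data] = 6·165/49 = 990/49.

990/49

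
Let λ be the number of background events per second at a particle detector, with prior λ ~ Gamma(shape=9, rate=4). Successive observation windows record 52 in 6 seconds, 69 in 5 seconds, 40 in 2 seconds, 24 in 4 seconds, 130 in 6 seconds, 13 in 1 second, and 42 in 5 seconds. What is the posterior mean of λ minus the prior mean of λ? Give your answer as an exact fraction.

Total count: 52 + 69 + 40 + 24 + 130 + 13 + 42 = 370.
Total exposure: 6 + 5 + 2 + 4 + 6 + 1 + 5 = 29 seconds.
By Gamma–Poisson conjugacy, the posterior is Gamma(α + Σx, β + Σt) = Gamma(9 + 370, 4 + 29) = Gamma(379, 33).
Posterior mean = 379/33 = 379/33; prior mean = 9/4 = 9/4. Difference = 379/33 − 9/4 = 1219/132.

1219/132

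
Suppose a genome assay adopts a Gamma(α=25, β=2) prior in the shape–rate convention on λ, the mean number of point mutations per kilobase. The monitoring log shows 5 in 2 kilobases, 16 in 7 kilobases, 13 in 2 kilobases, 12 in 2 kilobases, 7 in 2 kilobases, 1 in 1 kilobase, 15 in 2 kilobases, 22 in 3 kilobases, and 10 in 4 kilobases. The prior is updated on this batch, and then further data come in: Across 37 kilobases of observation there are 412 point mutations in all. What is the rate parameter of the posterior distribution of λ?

64

Total count: 5 + 16 + 13 + 12 + 7 + 1 + 15 + 22 + 10 = 101.
Total exposure: 2 + 7 + 2 + 2 + 2 + 1 + 2 + 3 + 4 = 25 kilobases.
After the first batch: Gamma(25 + 101, 2 + 25) = Gamma(126, 27).
Total count 412 over total exposure 37 kilobases.
After the second batch: Gamma(126 + 412, 27 + 37) = Gamma(538, 64).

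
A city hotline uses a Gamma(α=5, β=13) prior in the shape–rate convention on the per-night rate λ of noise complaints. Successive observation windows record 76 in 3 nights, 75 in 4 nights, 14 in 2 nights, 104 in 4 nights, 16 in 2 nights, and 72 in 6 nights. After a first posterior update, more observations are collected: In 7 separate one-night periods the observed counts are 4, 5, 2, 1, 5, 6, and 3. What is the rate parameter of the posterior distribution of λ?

Total count: 76 + 75 + 14 + 104 + 16 + 72 = 357.
Total exposure: 3 + 4 + 2 + 4 + 2 + 6 = 21 nights.
After the first batch: Gamma(5 + 357, 13 + 21) = Gamma(362, 34).
Total count: 4 + 5 + 2 + 1 + 5 + 6 + 3 = 26.
Total exposure: 7 nights.
After the second batch: Gamma(362 + 26, 34 + 7) = Gamma(388, 41).

41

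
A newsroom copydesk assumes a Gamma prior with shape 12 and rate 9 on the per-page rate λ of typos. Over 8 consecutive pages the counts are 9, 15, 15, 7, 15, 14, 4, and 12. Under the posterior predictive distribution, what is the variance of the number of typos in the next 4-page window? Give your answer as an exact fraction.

8652/289

Total count: 9 + 15 + 15 + 7 + 15 + 14 + 4 + 12 = 91.
Total exposure: 8 pages.
The Gamma prior is conjugate for the Poisson rate, so λ | data ~ Gamma(12+91, 9+8) = Gamma(103, 17).
The posterior predictive for a window of length T is Negative Binomial with variance T·α'·(β'+T)/β'² = 4·103·21/289 = 8652/289.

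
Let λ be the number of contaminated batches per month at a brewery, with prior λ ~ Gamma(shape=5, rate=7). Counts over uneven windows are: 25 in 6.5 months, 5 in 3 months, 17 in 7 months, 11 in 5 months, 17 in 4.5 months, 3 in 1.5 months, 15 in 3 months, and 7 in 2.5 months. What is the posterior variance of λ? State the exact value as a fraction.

Total count: 25 + 5 + 17 + 11 + 17 + 3 + 15 + 7 = 100.
Total exposure: 6.5 + 3 + 7 + 5 + 4.5 + 1.5 + 3 + 2.5 = 33 months.
Posterior: α' = 5 + 100 = 105, β' = 7 + 33 = 40.
Posterior variance = α'/β'² = 105/1600 = 21/320.

21/320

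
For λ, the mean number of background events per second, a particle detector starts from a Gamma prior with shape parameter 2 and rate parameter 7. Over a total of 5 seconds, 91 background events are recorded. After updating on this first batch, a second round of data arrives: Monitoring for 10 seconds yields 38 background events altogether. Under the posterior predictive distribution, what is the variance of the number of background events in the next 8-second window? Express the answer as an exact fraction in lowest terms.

7860/121

Total count 91 over total exposure 5 seconds.
After the first batch: Gamma(2 + 91, 7 + 5) = Gamma(93, 12).
Total count 38 over total exposure 10 seconds.
After the second batch: Gamma(93 + 38, 12 + 10) = Gamma(131, 22).
The posterior predictive for a window of length T is Negative Binomial with variance T·α'·(β'+T)/β'² = 8·131·30/484 = 7860/121.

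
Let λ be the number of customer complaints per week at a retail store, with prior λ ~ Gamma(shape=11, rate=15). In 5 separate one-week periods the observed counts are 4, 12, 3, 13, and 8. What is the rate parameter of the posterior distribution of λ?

20

Total count: 4 + 12 + 3 + 13 + 8 = 40.
Total exposure: 5 weeks.
Conjugate update: add total count to the shape and total exposure to the rate, giving Gamma(51, 20).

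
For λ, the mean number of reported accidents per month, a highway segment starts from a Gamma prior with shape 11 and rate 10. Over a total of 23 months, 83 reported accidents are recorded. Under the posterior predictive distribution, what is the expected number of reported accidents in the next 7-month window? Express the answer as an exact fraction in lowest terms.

658/33

Total count 83 over total exposure 23 months.
By Gamma–Poisson conjugacy, the posterior is Gamma(α + Σx, β + Σt) = Gamma(11 + 83, 10 + 23) = Gamma(94, 33).
Predictive mean over a 7-month window = T·E[λ|data] = 7·94/33 = 658/33.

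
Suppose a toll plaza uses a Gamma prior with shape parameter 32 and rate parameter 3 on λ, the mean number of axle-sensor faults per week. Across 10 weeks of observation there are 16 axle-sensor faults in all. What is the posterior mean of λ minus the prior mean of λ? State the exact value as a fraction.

Total count 16 over total exposure 10 weeks.
Conjugate update: add total count to the shape and total exposure to the rate, giving Gamma(48, 13).
Posterior mean = 48/13 = 48/13; prior mean = 32/3 = 32/3. Difference = 48/13 − 32/3 = -272/39.

-272/39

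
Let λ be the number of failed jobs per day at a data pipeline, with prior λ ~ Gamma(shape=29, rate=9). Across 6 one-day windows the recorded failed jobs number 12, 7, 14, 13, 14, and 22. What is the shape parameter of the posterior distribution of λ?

111

Total count: 12 + 7 + 14 + 13 + 14 + 22 = 82.
Total exposure: 6 days.
The Gamma prior is conjugate for the Poisson rate, so λ | data ~ Gamma(29+82, 9+6) = Gamma(111, 15).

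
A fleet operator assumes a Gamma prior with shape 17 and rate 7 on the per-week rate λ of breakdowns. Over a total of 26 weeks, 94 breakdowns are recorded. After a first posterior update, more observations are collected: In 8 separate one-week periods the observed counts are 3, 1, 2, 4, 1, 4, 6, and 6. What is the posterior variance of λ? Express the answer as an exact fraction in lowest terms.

Total count 94 over total exposure 26 weeks.
After the first batch: Gamma(17 + 94, 7 + 26) = Gamma(111, 33).
Total count: 3 + 1 + 2 + 4 + 1 + 4 + 6 + 6 = 27.
Total exposure: 8 weeks.
After the second batch: Gamma(111 + 27, 33 + 8) = Gamma(138, 41).
Posterior variance = α'/β'² = 138/1681.

138/1681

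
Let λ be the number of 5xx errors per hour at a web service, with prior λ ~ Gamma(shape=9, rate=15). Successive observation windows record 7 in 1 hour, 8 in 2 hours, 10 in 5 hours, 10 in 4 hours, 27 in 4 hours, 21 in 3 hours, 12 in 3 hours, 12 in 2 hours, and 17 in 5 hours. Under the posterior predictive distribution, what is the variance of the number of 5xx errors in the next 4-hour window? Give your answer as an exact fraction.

1596/121

Total count: 7 + 8 + 10 + 10 + 27 + 21 + 12 + 12 + 17 = 124.
Total exposure: 1 + 2 + 5 + 4 + 4 + 3 + 3 + 2 + 5 = 29 hours.
By Gamma–Poisson conjugacy, the posterior is Gamma(α + Σx, β + Σt) = Gamma(9 + 124, 15 + 29) = Gamma(133, 44).
The posterior predictive for a window of length T is Negative Binomial with variance T·α'·(β'+T)/β'² = 4·133·48/1936 = 1596/121.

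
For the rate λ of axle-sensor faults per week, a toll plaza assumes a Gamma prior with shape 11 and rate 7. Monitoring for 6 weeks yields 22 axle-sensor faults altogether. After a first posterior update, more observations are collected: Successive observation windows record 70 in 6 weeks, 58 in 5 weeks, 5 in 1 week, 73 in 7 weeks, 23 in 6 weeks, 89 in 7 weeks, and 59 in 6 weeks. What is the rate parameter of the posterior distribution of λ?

51

Total count 22 over total exposure 6 weeks.
After the first batch: Gamma(11 + 22, 7 + 6) = Gamma(33, 13).
Total count: 70 + 58 + 5 + 73 + 23 + 89 + 59 = 377.
Total exposure: 6 + 5 + 1 + 7 + 6 + 7 + 6 = 38 weeks.
After the second batch: Gamma(33 + 377, 13 + 38) = Gamma(410, 51).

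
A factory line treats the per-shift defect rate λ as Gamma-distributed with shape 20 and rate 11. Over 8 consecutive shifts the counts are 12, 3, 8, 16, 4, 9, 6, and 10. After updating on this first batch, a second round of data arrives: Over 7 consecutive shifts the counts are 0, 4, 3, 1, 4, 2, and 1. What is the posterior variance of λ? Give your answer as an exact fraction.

Total count: 12 + 3 + 8 + 16 + 4 + 9 + 6 + 10 = 68.
Total exposure: 8 shifts.
After the first batch: Gamma(20 + 68, 11 + 8) = Gamma(88, 19).
Total count: 0 + 4 + 3 + 1 + 4 + 2 + 1 = 15.
Total exposure: 7 shifts.
After the second batch: Gamma(88 + 15, 19 + 7) = Gamma(103, 26).
Posterior variance = α'/β'² = 103/676.

103/676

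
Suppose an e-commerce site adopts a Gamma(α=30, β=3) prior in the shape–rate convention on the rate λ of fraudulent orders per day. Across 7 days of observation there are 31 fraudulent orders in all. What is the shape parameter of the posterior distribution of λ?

Total count 31 over total exposure 7 days.
By Gamma–Poisson conjugacy, the posterior is Gamma(α + Σx, β + Σt) = Gamma(30 + 31, 3 + 7) = Gamma(61, 10).

61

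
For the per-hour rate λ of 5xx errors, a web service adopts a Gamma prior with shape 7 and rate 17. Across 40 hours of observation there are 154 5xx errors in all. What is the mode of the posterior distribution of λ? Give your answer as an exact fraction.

160/57

Total count 154 over total exposure 40 hours.
The Gamma prior is conjugate for the Poisson rate, so λ | data ~ Gamma(7+154, 17+40) = Gamma(161, 57).
Posterior mode = (α'−1)/β' = 160/57.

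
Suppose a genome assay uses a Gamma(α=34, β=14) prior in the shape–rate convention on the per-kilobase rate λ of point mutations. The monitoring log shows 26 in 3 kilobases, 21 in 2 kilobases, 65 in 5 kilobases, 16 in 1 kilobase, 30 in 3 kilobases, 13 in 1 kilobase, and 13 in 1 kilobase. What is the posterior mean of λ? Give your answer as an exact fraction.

Total count: 26 + 21 + 65 + 16 + 30 + 13 + 13 = 184.
Total exposure: 3 + 2 + 5 + 1 + 3 + 1 + 1 = 16 kilobases.
By Gamma–Poisson conjugacy, the posterior is Gamma(α + Σx, β + Σt) = Gamma(34 + 184, 14 + 16) = Gamma(218, 30).
Posterior mean = α'/β' = 218/30 = 109/15.

109/15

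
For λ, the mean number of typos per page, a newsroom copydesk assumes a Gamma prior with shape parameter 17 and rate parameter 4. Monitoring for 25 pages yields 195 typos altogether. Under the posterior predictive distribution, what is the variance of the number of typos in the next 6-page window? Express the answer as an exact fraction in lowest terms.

44520/841

Total count 195 over total exposure 25 pages.
Posterior: α' = 17 + 195 = 212, β' = 4 + 25 = 29.
The posterior predictive for a window of length T is Negative Binomial with variance T·α'·(β'+T)/β'² = 6·212·35/841 = 44520/841.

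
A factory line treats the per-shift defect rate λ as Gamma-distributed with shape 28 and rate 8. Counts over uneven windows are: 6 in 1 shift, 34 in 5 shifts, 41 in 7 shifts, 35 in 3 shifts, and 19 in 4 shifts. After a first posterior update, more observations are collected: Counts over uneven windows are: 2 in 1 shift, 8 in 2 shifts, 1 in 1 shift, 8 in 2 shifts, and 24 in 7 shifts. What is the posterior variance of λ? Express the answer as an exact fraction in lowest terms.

206/1681

Total count: 6 + 34 + 41 + 35 + 19 = 135.
Total exposure: 1 + 5 + 7 + 3 + 4 = 20 shifts.
After the first batch: Gamma(28 + 135, 8 + 20) = Gamma(163, 28).
Total count: 2 + 8 + 1 + 8 + 24 = 43.
Total exposure: 1 + 2 + 1 + 2 + 7 = 13 shifts.
After the second batch: Gamma(163 + 43, 28 + 13) = Gamma(206, 41).
Posterior variance = α'/β'² = 206/1681.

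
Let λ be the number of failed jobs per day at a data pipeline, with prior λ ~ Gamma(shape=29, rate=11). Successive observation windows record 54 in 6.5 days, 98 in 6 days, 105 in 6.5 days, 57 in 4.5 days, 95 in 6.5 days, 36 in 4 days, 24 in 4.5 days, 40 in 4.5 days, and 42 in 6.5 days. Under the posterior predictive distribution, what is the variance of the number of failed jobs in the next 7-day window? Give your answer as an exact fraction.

Total count: 54 + 98 + 105 + 57 + 95 + 36 + 24 + 40 + 42 = 551.
Total exposure: 6.5 + 6 + 6.5 + 4.5 + 6.5 + 4 + 4.5 + 4.5 + 6.5 = 49.5 days.
Conjugate update: add total count to the shape and total exposure to the rate, giving Gamma(580, 121/2).
The posterior predictive for a window of length T is Negative Binomial with variance T·α'·(β'+T)/β'² = 7·580·(135/2)/(14641/4) = 1096200/14641.

1096200/14641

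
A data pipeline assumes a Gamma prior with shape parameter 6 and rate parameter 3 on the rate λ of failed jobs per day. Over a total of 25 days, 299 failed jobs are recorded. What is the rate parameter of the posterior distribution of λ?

28

Total count 299 over total exposure 25 days.
Gamma(α, β) with Poisson data over total exposure Σt gives posterior Gamma(α+Σx, β+Σt) = Gamma(305, 28).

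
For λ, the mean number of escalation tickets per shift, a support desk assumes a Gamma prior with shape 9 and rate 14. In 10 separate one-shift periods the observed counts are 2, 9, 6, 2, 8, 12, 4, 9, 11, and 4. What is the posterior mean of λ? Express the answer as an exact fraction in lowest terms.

Total count: 2 + 9 + 6 + 2 + 8 + 12 + 4 + 9 + 11 + 4 = 67.
Total exposure: 10 shifts.
Conjugate update: add total count to the shape and total exposure to the rate, giving Gamma(76, 24).
Posterior mean = α'/β' = 76/24 = 19/6.

19/6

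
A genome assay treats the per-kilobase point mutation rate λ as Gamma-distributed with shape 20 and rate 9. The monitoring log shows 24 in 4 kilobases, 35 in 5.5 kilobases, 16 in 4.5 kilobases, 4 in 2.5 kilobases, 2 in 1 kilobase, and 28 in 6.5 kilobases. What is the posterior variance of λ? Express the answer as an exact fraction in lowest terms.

Total count: 24 + 35 + 16 + 4 + 2 + 28 = 109.
Total exposure: 4 + 5.5 + 4.5 + 2.5 + 1 + 6.5 = 24 kilobases.
Gamma(α, β) with Poisson data over total exposure Σt gives posterior Gamma(α+Σx, β+Σt) = Gamma(129, 33).
Posterior variance = α'/β'² = 129/1089 = 43/363.

43/363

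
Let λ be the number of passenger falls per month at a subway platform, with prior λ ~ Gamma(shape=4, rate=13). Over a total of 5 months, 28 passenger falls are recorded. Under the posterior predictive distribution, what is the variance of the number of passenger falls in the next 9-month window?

24

Total count 28 over total exposure 5 months.
Conjugate update: add total count to the shape and total exposure to the rate, giving Gamma(32, 18).
The posterior predictive for a window of length T is Negative Binomial with variance T·α'·(β'+T)/β'² = 9·32·27/324 = 24.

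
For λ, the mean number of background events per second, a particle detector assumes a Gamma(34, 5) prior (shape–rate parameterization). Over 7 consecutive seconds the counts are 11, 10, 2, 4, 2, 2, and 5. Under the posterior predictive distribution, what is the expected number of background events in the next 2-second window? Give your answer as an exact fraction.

35/3

Total count: 11 + 10 + 2 + 4 + 2 + 2 + 5 = 36.
Total exposure: 7 seconds.
Posterior: α' = 34 + 36 = 70, β' = 5 + 7 = 12.
Predictive mean over a 2-second window = T·E[λ|data] = 2·70/12 = 35/3.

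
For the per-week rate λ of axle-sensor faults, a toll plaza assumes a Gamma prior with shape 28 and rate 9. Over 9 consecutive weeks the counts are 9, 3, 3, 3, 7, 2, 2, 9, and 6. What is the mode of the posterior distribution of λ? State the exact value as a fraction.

71/18

Total count: 9 + 3 + 3 + 3 + 7 + 2 + 2 + 9 + 6 = 44.
Total exposure: 9 weeks.
The Gamma prior is conjugate for the Poisson rate, so λ | data ~ Gamma(28+44, 9+9) = Gamma(72, 18).
Posterior mode = (α'−1)/β' = 71/18.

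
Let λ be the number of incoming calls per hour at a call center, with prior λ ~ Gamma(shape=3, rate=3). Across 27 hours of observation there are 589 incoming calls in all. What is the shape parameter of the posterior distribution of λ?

592

Total count 589 over total exposure 27 hours.
By Gamma–Poisson conjugacy, the posterior is Gamma(α + Σx, β + Σt) = Gamma(3 + 589, 3 + 27) = Gamma(592, 30).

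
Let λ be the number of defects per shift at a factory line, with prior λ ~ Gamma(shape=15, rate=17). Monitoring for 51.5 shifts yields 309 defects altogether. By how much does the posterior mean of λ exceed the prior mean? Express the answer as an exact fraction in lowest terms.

Total count 309 over total exposure 51.5 shifts.
Conjugate update: add total count to the shape and total exposure to the rate, giving Gamma(324, 137/2).
Posterior mean = 324/(137/2) = 648/137; prior mean = 15/17 = 15/17. Difference = 648/137 − 15/17 = 8961/2329.

8961/2329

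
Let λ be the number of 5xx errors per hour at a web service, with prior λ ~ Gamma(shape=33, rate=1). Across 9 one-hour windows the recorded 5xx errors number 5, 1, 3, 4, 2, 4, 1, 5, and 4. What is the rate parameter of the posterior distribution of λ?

10

Total count: 5 + 1 + 3 + 4 + 2 + 4 + 1 + 5 + 4 = 29.
Total exposure: 9 hours.
Conjugate update: add total count to the shape and total exposure to the rate, giving Gamma(62, 10).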